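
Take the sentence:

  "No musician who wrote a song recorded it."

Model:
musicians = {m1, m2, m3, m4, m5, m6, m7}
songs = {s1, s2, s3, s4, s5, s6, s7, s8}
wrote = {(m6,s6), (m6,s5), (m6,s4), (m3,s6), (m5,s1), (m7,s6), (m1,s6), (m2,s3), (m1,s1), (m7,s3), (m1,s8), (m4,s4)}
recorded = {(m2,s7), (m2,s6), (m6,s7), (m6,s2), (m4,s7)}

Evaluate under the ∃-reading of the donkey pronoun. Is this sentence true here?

"it" takes "a song" as antecedent — a donkey pronoun bound across the clause boundary.
Truth condition: for no (m,s) with wrote(m,s) does recorded(m,s) hold.
Restrictor pairs — does the scope hold? (m1,s1):fails  (m1,s6):fails  (m1,s8):fails  (m2,s3):fails  (m3,s6):fails  (m4,s4):fails  (m5,s1):fails  (m6,s4):fails  (m6,s5):fails  (m6,s6):fails  (m7,s3):fails  (m7,s6):fails
Scope holds for no restrictor pair, so the sentence is true.

True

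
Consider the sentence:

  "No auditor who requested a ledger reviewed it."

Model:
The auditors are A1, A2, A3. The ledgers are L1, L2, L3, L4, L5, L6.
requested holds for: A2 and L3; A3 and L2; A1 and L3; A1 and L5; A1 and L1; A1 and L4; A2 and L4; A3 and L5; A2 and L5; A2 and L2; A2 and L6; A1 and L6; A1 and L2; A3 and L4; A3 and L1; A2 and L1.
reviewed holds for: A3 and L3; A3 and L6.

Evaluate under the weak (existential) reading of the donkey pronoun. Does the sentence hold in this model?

"it" takes "a ledger" as antecedent — a donkey pronoun bound across the clause boundary.
Truth condition: for no (a,l) with requested(a,l) does reviewed(a,l) hold.
Restrictor pairs — does the scope hold? (A1,L1):fails  (A1,L2):fails  (A1,L3):fails  (A1,L4):fails  (A1,L5):fails  (A1,L6):fails  (A2,L1):fails  (A2,L2):fails  (A2,L3):fails  (A2,L4):fails  (A2,L5):fails  (A2,L6):fails  (A3,L1):fails  (A3,L2):fails  (A3,L4):fails  (A3,L5):fails
Scope holds for no restrictor pair, so the sentence is true.

True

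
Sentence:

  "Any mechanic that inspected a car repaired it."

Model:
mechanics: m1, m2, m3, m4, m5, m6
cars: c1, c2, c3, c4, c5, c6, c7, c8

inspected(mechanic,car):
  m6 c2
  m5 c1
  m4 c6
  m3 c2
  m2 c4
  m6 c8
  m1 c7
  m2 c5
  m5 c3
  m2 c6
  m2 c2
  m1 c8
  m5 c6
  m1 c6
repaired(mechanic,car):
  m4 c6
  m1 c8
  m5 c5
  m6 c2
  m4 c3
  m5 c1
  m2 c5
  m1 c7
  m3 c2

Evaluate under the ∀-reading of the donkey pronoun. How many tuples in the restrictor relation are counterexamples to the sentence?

"it" takes "a car" as antecedent — a donkey pronoun bound across the clause boundary.
Strong reading: for every (m,c) with inspected(m,c), repaired(m,c).
Restrictor pairs: (m1,c6) ✗  (m1,c7) ✓  (m1,c8) ✓  (m2,c2) ✗  (m2,c4) ✗  (m2,c5) ✓  (m2,c6) ✗  (m3,c2) ✓  (m4,c6) ✓  (m5,c1) ✓  (m5,c3) ✗  (m5,c6) ✗  (m6,c2) ✓  (m6,c8) ✗
Counterexamples (restrictor pairs failing the scope): 7.

7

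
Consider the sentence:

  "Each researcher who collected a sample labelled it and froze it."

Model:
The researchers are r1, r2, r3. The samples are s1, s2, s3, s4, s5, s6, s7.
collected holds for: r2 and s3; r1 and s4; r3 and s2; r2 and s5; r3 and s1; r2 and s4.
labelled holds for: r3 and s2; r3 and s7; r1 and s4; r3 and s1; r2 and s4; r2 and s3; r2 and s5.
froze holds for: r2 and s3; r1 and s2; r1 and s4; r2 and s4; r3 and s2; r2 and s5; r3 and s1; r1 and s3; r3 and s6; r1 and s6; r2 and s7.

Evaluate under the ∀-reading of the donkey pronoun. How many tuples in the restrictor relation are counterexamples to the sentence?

0

"it" takes "a sample" as antecedent — a donkey pronoun bound across the clause boundary.
Strong reading: for every (r,s) with collected(r,s), labelled(r,s) ∧ froze(r,s).
Restrictor pairs: (r1,s4) ✓  (r2,s3) ✓  (r2,s4) ✓  (r2,s5) ✓  (r3,s1) ✓  (r3,s2) ✓
Counterexamples (restrictor pairs failing the scope): 0.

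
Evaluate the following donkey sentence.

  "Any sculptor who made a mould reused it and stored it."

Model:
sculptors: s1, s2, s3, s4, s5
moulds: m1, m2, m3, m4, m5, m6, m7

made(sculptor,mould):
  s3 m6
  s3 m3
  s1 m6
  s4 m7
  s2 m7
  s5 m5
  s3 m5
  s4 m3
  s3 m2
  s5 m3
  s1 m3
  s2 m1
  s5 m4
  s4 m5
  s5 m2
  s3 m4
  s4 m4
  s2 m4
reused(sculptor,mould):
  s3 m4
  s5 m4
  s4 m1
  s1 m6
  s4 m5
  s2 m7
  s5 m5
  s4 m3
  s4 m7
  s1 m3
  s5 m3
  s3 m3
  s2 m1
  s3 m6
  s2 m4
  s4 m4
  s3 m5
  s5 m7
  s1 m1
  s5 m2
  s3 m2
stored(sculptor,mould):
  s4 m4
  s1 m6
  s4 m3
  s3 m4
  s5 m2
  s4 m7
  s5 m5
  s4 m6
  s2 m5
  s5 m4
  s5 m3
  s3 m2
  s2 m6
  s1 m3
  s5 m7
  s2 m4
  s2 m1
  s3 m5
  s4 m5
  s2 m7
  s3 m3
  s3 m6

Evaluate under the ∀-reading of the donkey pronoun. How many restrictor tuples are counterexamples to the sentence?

0

"it" takes "a mould" as antecedent — a donkey pronoun bound across the clause boundary.
Strong reading: for every (s,m) with made(s,m), reused(s,m) ∧ stored(s,m).
Restrictor pairs: (s1,m3) ✓  (s1,m6) ✓  (s2,m1) ✓  (s2,m4) ✓  (s2,m7) ✓  (s3,m2) ✓  (s3,m3) ✓  (s3,m4) ✓  (s3,m5) ✓  (s3,m6) ✓  (s4,m3) ✓  (s4,m4) ✓  (s4,m5) ✓  (s4,m7) ✓  (s5,m2) ✓  (s5,m3) ✓  (s5,m4) ✓  (s5,m5) ✓
Counterexamples (restrictor pairs failing the scope): 0.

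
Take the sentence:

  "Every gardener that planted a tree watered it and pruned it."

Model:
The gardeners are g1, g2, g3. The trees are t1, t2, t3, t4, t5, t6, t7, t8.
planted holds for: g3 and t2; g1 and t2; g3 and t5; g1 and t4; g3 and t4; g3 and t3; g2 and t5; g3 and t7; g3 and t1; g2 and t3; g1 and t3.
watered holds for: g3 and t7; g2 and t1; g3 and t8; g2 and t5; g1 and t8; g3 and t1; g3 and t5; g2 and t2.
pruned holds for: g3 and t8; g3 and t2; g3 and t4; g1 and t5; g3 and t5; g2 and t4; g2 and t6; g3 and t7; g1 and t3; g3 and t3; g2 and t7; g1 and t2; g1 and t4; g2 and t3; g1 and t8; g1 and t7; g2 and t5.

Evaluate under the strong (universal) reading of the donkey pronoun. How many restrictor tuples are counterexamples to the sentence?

"it" takes "a tree" as antecedent — a donkey pronoun bound across the clause boundary.
Strong reading: for every (g,t) with planted(g,t), watered(g,t) ∧ pruned(g,t).
Restrictor pairs: (g1,t2) ✗  (g1,t3) ✗  (g1,t4) ✗  (g2,t3) ✗  (g2,t5) ✓  (g3,t1) ✗  (g3,t2) ✗  (g3,t3) ✗  (g3,t4) ✗  (g3,t5) ✓  (g3,t7) ✓
Counterexamples (restrictor pairs failing the scope): 8.

8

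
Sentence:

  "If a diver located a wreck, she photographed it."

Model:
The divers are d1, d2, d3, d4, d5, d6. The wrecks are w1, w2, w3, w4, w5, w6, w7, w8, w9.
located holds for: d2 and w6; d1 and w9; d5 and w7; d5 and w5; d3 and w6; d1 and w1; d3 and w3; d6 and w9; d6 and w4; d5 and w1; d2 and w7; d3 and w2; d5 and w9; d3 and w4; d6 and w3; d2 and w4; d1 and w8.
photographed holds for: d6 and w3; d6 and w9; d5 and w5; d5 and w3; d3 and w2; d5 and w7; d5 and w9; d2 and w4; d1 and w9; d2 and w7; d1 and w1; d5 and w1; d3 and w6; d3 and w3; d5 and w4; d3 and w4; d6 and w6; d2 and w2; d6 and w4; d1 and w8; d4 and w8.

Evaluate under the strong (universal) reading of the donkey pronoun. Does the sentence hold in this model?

"it" takes "a wreck" as antecedent — a donkey pronoun bound across the clause boundary.
Strong reading: for every (d,w) with located(d,w), photographed(d,w).
Restrictor pairs: (d1,w1) ✓  (d1,w8) ✓  (d1,w9) ✓  (d2,w4) ✓  (d2,w6) ✗  (d2,w7) ✓  (d3,w2) ✓  (d3,w3) ✓  (d3,w4) ✓  (d3,w6) ✓  (d5,w1) ✓  (d5,w5) ✓  (d5,w7) ✓  (d5,w9) ✓  (d6,w3) ✓  (d6,w4) ✓  (d6,w9) ✓
Counterexample: (d2,w6) is in located but fails the scope.

False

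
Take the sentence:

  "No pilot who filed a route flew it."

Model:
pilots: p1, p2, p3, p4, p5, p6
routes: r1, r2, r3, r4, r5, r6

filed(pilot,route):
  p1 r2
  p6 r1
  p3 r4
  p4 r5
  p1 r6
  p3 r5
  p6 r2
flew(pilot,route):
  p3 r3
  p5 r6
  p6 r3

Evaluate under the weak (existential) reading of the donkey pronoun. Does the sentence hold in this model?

True

"it" takes "a route" as antecedent — a donkey pronoun bound across the clause boundary.
Truth condition: for no (p,r) with filed(p,r) does flew(p,r) hold.
Restrictor pairs — does the scope hold? (p1,r2):fails  (p1,r6):fails  (p3,r4):fails  (p3,r5):fails  (p4,r5):fails  (p6,r1):fails  (p6,r2):fails
Scope holds for no restrictor pair, so the sentence is true.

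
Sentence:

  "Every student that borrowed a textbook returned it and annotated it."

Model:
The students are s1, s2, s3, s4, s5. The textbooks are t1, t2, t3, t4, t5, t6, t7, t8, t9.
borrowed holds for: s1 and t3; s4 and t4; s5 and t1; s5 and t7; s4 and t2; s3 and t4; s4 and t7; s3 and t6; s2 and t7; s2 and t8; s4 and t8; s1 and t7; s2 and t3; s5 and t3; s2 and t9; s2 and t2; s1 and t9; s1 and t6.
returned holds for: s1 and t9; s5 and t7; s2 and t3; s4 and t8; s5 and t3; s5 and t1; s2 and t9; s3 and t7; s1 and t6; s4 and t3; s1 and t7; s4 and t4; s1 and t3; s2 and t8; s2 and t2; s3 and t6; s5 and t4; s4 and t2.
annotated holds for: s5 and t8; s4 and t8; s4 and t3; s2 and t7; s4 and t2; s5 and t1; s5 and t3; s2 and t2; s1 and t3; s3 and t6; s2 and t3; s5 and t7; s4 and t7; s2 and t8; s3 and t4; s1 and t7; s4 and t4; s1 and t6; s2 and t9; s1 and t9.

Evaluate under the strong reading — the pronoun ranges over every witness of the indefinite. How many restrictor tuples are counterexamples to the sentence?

"it" takes "a textbook" as antecedent — a donkey pronoun bound across the clause boundary.
Strong reading: for every (s,t) with borrowed(s,t), returned(s,t) ∧ annotated(s,t).
Restrictor pairs: (s1,t3) ✓  (s1,t6) ✓  (s1,t7) ✓  (s1,t9) ✓  (s2,t2) ✓  (s2,t3) ✓  (s2,t7) ✗  (s2,t8) ✓  (s2,t9) ✓  (s3,t4) ✗  (s3,t6) ✓  (s4,t2) ✓  (s4,t4) ✓  (s4,t7) ✗  (s4,t8) ✓  (s5,t1) ✓  (s5,t3) ✓  (s5,t7) ✓
Counterexamples (restrictor pairs failing the scope): 3.

3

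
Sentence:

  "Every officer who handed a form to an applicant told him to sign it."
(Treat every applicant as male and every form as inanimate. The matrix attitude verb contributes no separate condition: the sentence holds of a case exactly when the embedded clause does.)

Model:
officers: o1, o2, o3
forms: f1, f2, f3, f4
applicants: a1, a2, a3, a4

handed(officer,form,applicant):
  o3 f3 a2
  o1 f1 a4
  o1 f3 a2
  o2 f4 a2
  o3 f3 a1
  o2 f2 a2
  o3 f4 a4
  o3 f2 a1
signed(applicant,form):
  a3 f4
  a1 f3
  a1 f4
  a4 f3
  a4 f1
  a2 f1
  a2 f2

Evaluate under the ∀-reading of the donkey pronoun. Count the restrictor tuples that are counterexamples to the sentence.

"him" takes "an applicant" as antecedent and "it" takes "a form"; both are donkey pronouns co-varying with the restrictor.
Strong reading: for every (o,f,a) with handed(o,f,a), signed(a,f).
Restrictor triples: (o1,f1,a4)→signed(a4,f1) ✓  (o1,f3,a2)→signed(a2,f3) ✗  (o2,f2,a2)→signed(a2,f2) ✓  (o2,f4,a2)→signed(a2,f4) ✗  (o3,f2,a1)→signed(a1,f2) ✗  (o3,f3,a1)→signed(a1,f3) ✓  (o3,f3,a2)→signed(a2,f3) ✗  (o3,f4,a4)→signed(a4,f4) ✗
Counterexamples (restrictor triples failing the scope): 5.

5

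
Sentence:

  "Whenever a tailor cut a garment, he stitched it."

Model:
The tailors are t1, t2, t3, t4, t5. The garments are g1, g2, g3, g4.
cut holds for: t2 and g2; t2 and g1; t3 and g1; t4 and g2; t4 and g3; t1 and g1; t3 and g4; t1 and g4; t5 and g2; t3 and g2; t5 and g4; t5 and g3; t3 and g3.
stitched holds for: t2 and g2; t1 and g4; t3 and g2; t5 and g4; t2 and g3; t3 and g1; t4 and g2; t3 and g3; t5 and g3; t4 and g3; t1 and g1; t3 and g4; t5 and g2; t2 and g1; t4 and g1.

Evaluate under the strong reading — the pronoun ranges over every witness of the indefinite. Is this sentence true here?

"it" takes "a garment" as antecedent — a donkey pronoun bound across the clause boundary.
Strong reading: for every (t,g) with cut(t,g), stitched(t,g).
Restrictor pairs: (t1,g1) ✓  (t1,g4) ✓  (t2,g1) ✓  (t2,g2) ✓  (t3,g1) ✓  (t3,g2) ✓  (t3,g3) ✓  (t3,g4) ✓  (t4,g2) ✓  (t4,g3) ✓  (t5,g2) ✓  (t5,g3) ✓  (t5,g4) ✓
Every restrictor pair satisfies the scope.

True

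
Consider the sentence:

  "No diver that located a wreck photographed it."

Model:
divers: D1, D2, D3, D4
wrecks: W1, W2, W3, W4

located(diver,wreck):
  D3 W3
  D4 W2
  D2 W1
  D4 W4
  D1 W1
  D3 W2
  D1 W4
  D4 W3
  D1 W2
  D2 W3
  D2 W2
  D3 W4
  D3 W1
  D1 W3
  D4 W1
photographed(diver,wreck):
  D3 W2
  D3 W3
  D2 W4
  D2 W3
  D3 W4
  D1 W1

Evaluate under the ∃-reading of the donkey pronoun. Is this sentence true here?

"it" takes "a wreck" as antecedent — a donkey pronoun bound across the clause boundary.
Truth condition: for no (d,w) with located(d,w) does photographed(d,w) hold.
Restrictor pairs — does the scope hold? (D1,W1):holds  (D1,W2):fails  (D1,W3):fails  (D1,W4):fails  (D2,W1):fails  (D2,W2):fails  (D2,W3):holds  (D3,W1):fails  (D3,W2):holds  (D3,W3):holds  (D3,W4):holds  (D4,W1):fails  (D4,W2):fails  (D4,W3):fails  (D4,W4):fails
Scope holds for 5 pair(s), so the sentence is false.

False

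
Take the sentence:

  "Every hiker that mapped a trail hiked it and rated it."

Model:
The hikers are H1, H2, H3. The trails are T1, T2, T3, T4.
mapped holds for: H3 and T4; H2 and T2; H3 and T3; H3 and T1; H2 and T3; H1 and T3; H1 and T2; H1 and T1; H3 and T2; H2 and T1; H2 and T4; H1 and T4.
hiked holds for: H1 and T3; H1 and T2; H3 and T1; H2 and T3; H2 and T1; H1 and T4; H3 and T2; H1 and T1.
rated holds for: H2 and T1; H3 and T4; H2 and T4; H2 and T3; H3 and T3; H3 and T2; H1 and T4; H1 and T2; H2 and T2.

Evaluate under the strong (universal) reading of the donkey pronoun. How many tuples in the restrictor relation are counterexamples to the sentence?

"it" takes "a trail" as antecedent — a donkey pronoun bound across the clause boundary.
Strong reading: for every (h,t) with mapped(h,t), hiked(h,t) ∧ rated(h,t).
Restrictor pairs: (H1,T1) ✗  (H1,T2) ✓  (H1,T3) ✗  (H1,T4) ✓  (H2,T1) ✓  (H2,T2) ✗  (H2,T3) ✓  (H2,T4) ✗  (H3,T1) ✗  (H3,T2) ✓  (H3,T3) ✗  (H3,T4) ✗
Counterexamples (restrictor pairs failing the scope): 7.

7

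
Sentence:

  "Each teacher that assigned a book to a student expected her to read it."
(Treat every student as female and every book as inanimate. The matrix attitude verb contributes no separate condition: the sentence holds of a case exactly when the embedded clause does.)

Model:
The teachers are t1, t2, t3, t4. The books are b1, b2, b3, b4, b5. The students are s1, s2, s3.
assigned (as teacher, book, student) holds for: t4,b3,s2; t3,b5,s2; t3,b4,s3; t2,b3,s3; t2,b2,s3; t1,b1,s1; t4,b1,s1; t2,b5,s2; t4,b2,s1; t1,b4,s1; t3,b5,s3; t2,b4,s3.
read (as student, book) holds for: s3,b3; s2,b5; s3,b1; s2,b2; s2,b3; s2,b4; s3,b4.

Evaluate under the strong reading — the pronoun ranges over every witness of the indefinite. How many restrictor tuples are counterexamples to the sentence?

"her" takes "a student" as antecedent and "it" takes "a book"; both are donkey pronouns co-varying with the restrictor.
Strong reading: for every (t,b,s) with assigned(t,b,s), read(s,b).
Restrictor triples: (t1,b1,s1)→read(s1,b1) ✗  (t1,b4,s1)→read(s1,b4) ✗  (t2,b2,s3)→read(s3,b2) ✗  (t2,b3,s3)→read(s3,b3) ✓  (t2,b4,s3)→read(s3,b4) ✓  (t2,b5,s2)→read(s2,b5) ✓  (t3,b4,s3)→read(s3,b4) ✓  (t3,b5,s2)→read(s2,b5) ✓  (t3,b5,s3)→read(s3,b5) ✗  (t4,b1,s1)→read(s1,b1) ✗  (t4,b2,s1)→read(s1,b2) ✗  (t4,b3,s2)→read(s2,b3) ✓
Counterexamples (restrictor triples failing the scope): 6.

6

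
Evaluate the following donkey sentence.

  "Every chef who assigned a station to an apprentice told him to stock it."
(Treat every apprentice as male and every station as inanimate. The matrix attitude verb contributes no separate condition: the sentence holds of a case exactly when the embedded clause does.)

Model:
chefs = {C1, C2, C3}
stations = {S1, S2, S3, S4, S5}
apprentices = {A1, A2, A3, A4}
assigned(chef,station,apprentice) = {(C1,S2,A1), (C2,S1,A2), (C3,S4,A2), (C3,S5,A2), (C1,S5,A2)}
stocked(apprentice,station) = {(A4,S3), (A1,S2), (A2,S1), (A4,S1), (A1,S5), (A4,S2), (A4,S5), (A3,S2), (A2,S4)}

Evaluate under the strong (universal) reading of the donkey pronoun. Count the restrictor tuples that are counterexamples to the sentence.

2

"him" takes "an apprentice" as antecedent and "it" takes "a station"; both are donkey pronouns co-varying with the restrictor.
Strong reading: for every (c,s,a) with assigned(c,s,a), stocked(a,s).
Restrictor triples: (C1,S2,A1)→stocked(A1,S2) ✓  (C1,S5,A2)→stocked(A2,S5) ✗  (C2,S1,A2)→stocked(A2,S1) ✓  (C3,S4,A2)→stocked(A2,S4) ✓  (C3,S5,A2)→stocked(A2,S5) ✗
Counterexamples (restrictor triples failing the scope): 2.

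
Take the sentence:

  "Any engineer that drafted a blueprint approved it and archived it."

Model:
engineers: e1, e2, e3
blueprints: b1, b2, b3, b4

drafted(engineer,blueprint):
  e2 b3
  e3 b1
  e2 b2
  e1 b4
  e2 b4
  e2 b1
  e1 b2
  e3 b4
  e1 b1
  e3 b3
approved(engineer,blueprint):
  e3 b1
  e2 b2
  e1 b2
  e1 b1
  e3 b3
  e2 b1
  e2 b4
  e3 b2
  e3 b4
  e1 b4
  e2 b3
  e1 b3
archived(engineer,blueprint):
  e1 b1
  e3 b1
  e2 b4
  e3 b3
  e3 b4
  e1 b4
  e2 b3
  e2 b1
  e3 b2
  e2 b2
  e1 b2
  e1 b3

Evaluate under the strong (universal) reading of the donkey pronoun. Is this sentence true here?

True

"it" takes "a blueprint" as antecedent — a donkey pronoun bound across the clause boundary.
Strong reading: for every (e,b) with drafted(e,b), approved(e,b) ∧ archived(e,b).
Restrictor pairs: (e1,b1) ✓  (e1,b2) ✓  (e1,b4) ✓  (e2,b1) ✓  (e2,b2) ✓  (e2,b3) ✓  (e2,b4) ✓  (e3,b1) ✓  (e3,b3) ✓  (e3,b4) ✓
Every restrictor pair satisfies the scope.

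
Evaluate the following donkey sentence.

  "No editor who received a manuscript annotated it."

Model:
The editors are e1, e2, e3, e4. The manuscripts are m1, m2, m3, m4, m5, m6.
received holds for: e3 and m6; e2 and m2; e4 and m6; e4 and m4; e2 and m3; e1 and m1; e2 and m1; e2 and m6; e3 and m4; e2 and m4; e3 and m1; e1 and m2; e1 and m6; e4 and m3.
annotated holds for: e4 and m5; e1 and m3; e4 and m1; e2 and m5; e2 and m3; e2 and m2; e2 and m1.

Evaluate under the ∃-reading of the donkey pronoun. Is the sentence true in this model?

"it" takes "a manuscript" as antecedent — a donkey pronoun bound across the clause boundary.
Truth condition: for no (e,m) with received(e,m) does annotated(e,m) hold.
Restrictor pairs — does the scope hold? (e1,m1):fails  (e1,m2):fails  (e1,m6):fails  (e2,m1):holds  (e2,m2):holds  (e2,m3):holds  (e2,m4):fails  (e2,m6):fails  (e3,m1):fails  (e3,m4):fails  (e3,m6):fails  (e4,m3):fails  (e4,m4):fails  (e4,m6):fails
Scope holds for 3 pair(s), so the sentence is false.

False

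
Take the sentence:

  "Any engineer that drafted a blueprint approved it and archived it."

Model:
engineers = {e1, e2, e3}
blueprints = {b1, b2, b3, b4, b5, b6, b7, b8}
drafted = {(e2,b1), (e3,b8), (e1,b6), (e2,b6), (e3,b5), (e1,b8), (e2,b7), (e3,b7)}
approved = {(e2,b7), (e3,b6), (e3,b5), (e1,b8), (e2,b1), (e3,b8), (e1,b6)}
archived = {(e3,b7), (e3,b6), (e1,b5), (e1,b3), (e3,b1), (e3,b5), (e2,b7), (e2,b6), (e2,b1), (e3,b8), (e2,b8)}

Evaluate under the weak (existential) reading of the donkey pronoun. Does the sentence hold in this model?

"it" takes "a blueprint" as antecedent — a donkey pronoun bound across the clause boundary.
Weak reading: every engineer e with some drafted-blueprint has at least one drafted-blueprint b such that approved(e,b) ∧ archived(e,b).
Per engineer: e1:✗  e2:✓  e3:✓
e1 has no witness among its drafted-blueprints.

False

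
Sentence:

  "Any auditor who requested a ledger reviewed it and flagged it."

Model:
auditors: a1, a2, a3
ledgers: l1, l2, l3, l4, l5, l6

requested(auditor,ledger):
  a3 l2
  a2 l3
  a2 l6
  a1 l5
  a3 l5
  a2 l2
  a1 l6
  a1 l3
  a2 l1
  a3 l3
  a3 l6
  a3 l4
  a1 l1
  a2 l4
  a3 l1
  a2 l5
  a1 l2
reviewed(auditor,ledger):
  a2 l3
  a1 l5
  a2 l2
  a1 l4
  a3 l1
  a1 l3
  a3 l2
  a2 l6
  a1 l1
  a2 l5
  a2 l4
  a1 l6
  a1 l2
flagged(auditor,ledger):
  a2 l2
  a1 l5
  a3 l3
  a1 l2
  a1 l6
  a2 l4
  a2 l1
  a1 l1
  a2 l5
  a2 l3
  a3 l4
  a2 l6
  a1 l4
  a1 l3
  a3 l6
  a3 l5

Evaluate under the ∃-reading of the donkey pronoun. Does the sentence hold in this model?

"it" takes "a ledger" as antecedent — a donkey pronoun bound across the clause boundary.
Weak reading: every auditor a with some requested-ledger has at least one requested-ledger l such that reviewed(a,l) ∧ flagged(a,l).
Per auditor: a1:✓  a2:✓  a3:✗
a3 has no witness among its requested-ledgers.

False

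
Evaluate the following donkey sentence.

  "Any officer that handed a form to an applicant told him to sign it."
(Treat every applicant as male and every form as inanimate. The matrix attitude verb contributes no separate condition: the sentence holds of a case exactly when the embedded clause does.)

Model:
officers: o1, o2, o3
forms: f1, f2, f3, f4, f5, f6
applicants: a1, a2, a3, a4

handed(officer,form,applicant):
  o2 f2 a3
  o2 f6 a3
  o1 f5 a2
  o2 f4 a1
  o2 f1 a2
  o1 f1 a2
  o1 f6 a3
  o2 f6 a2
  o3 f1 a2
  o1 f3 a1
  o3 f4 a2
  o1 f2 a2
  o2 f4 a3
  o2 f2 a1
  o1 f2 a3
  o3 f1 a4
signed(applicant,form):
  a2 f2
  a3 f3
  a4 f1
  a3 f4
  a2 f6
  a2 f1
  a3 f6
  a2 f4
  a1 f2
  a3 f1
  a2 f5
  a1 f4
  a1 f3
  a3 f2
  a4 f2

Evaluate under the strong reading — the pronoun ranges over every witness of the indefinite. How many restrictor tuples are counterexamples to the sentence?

0

"him" takes "an applicant" as antecedent and "it" takes "a form"; both are donkey pronouns co-varying with the restrictor.
Strong reading: for every (o,f,a) with handed(o,f,a), signed(a,f).
Restrictor triples: (o1,f1,a2)→signed(a2,f1) ✓  (o1,f2,a2)→signed(a2,f2) ✓  (o1,f2,a3)→signed(a3,f2) ✓  (o1,f3,a1)→signed(a1,f3) ✓  (o1,f5,a2)→signed(a2,f5) ✓  (o1,f6,a3)→signed(a3,f6) ✓  (o2,f1,a2)→signed(a2,f1) ✓  (o2,f2,a1)→signed(a1,f2) ✓  (o2,f2,a3)→signed(a3,f2) ✓  (o2,f4,a1)→signed(a1,f4) ✓  (o2,f4,a3)→signed(a3,f4) ✓  (o2,f6,a2)→signed(a2,f6) ✓  (o2,f6,a3)→signed(a3,f6) ✓  (o3,f1,a2)→signed(a2,f1) ✓  (o3,f1,a4)→signed(a4,f1) ✓  (o3,f4,a2)→signed(a2,f4) ✓
Counterexamples (restrictor triples failing the scope): 0.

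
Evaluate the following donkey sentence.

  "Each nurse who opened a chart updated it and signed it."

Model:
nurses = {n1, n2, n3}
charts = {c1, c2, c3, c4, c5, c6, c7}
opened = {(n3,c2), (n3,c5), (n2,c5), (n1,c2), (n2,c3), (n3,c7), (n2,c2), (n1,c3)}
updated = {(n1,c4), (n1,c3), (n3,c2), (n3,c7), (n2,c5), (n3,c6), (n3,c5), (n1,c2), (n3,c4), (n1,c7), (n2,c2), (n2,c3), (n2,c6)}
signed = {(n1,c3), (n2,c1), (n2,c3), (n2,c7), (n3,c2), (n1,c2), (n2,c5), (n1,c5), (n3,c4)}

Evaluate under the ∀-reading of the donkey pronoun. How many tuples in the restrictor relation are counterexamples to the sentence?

3

"it" takes "a chart" as antecedent — a donkey pronoun bound across the clause boundary.
Strong reading: for every (n,c) with opened(n,c), updated(n,c) ∧ signed(n,c).
Restrictor pairs: (n1,c2) ✓  (n1,c3) ✓  (n2,c2) ✗  (n2,c3) ✓  (n2,c5) ✓  (n3,c2) ✓  (n3,c5) ✗  (n3,c7) ✗
Counterexamples (restrictor pairs failing the scope): 3.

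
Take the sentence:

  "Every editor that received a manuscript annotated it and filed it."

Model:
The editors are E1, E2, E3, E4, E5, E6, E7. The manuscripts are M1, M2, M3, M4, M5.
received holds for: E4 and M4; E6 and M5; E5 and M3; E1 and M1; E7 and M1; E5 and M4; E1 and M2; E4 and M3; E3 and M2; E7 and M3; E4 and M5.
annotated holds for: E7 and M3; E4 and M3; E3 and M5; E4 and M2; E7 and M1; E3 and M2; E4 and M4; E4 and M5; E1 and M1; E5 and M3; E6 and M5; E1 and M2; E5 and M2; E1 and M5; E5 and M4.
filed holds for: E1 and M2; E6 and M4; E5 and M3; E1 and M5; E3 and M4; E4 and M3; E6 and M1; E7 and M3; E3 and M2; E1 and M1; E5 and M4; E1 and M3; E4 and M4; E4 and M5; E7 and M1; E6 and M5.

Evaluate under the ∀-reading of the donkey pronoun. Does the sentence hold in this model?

"it" takes "a manuscript" as antecedent — a donkey pronoun bound across the clause boundary.
Strong reading: for every (e,m) with received(e,m), annotated(e,m) ∧ filed(e,m).
Restrictor pairs: (E1,M1) ✓  (E1,M2) ✓  (E3,M2) ✓  (E4,M3) ✓  (E4,M4) ✓  (E4,M5) ✓  (E5,M3) ✓  (E5,M4) ✓  (E6,M5) ✓  (E7,M1) ✓  (E7,M3) ✓
Every restrictor pair satisfies the scope.

True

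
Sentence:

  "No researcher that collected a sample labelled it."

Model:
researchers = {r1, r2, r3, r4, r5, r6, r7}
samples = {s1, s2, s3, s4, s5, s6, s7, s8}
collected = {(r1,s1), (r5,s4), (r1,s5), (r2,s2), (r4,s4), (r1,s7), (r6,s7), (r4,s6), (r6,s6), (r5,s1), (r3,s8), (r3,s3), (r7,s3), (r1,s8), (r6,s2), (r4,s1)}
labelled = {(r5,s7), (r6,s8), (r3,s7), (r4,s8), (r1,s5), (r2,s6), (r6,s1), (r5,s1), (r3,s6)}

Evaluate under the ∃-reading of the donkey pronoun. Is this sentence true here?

"it" takes "a sample" as antecedent — a donkey pronoun bound across the clause boundary.
Truth condition: for no (r,s) with collected(r,s) does labelled(r,s) hold.
Restrictor pairs — does the scope hold? (r1,s1):fails  (r1,s5):holds  (r1,s7):fails  (r1,s8):fails  (r2,s2):fails  (r3,s3):fails  (r3,s8):fails  (r4,s1):fails  (r4,s4):fails  (r4,s6):fails  (r5,s1):holds  (r5,s4):fails  (r6,s2):fails  (r6,s6):fails  (r6,s7):fails  (r7,s3):fails
Scope holds for 2 pair(s), so the sentence is false.

False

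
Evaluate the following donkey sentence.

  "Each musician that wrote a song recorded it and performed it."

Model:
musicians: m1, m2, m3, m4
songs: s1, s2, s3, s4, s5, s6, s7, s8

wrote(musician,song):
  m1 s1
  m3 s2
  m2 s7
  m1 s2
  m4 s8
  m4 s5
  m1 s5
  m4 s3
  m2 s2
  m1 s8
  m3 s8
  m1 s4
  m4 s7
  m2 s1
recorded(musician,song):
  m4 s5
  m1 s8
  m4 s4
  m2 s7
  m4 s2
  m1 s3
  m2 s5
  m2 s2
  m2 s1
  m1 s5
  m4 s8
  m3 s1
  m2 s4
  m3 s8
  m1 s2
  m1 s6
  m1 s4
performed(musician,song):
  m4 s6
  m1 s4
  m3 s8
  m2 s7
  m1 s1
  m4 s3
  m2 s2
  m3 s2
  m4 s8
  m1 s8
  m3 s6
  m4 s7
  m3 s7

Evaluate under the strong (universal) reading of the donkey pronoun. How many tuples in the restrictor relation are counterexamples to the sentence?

"it" takes "a song" as antecedent — a donkey pronoun bound across the clause boundary.
Strong reading: for every (m,s) with wrote(m,s), recorded(m,s) ∧ performed(m,s).
Restrictor pairs: (m1,s1) ✗  (m1,s2) ✗  (m1,s4) ✓  (m1,s5) ✗  (m1,s8) ✓  (m2,s1) ✗  (m2,s2) ✓  (m2,s7) ✓  (m3,s2) ✗  (m3,s8) ✓  (m4,s3) ✗  (m4,s5) ✗  (m4,s7) ✗  (m4,s8) ✓
Counterexamples (restrictor pairs failing the scope): 8.

8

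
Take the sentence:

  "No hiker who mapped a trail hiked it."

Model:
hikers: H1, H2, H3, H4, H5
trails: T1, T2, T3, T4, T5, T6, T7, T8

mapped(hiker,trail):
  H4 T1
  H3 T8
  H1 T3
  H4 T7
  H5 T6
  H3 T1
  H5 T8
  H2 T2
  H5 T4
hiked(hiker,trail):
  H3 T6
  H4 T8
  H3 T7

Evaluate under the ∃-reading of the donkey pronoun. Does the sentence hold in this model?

"it" takes "a trail" as antecedent — a donkey pronoun bound across the clause boundary.
Truth condition: for no (h,t) with mapped(h,t) does hiked(h,t) hold.
Restrictor pairs — does the scope hold? (H1,T3):fails  (H2,T2):fails  (H3,T1):fails  (H3,T8):fails  (H4,T1):fails  (H4,T7):fails  (H5,T4):fails  (H5,T6):fails  (H5,T8):fails
Scope holds for no restrictor pair, so the sentence is true.

True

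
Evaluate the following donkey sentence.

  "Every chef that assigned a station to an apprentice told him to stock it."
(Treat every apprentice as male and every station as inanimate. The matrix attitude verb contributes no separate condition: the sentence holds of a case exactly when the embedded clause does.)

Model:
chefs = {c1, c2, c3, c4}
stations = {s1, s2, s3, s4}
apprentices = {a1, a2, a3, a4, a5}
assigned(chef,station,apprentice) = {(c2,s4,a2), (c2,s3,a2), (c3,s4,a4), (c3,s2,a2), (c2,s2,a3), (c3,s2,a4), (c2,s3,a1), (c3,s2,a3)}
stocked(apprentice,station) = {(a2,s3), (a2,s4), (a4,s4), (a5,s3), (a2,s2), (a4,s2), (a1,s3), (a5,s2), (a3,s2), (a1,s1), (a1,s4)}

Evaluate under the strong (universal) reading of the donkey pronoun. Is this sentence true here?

"him" takes "an apprentice" as antecedent and "it" takes "a station"; both are donkey pronouns co-varying with the restrictor.
Strong reading: for every (c,s,a) with assigned(c,s,a), stocked(a,s).
Restrictor triples: (c2,s2,a3)→stocked(a3,s2) ✓  (c2,s3,a1)→stocked(a1,s3) ✓  (c2,s3,a2)→stocked(a2,s3) ✓  (c2,s4,a2)→stocked(a2,s4) ✓  (c3,s2,a2)→stocked(a2,s2) ✓  (c3,s2,a3)→stocked(a3,s2) ✓  (c3,s2,a4)→stocked(a4,s2) ✓  (c3,s4,a4)→stocked(a4,s4) ✓
Every restrictor triple satisfies the scope.

True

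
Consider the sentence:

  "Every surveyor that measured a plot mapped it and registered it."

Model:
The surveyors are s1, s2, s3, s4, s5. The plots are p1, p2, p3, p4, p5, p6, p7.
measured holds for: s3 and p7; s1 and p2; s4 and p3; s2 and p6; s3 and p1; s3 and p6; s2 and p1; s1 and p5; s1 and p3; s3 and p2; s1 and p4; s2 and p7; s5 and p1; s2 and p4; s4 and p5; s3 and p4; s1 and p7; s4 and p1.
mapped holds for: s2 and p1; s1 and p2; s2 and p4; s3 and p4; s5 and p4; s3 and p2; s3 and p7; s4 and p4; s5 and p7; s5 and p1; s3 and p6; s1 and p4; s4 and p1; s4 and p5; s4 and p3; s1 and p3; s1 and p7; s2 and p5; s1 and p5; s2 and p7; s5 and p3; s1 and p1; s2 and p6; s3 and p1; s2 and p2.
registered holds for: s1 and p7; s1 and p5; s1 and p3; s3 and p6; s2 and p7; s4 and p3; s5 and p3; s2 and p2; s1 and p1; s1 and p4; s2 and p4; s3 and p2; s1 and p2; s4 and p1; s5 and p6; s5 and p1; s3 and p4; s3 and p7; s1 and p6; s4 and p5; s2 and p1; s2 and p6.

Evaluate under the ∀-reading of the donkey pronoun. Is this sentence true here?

"it" takes "a plot" as antecedent — a donkey pronoun bound across the clause boundary.
Strong reading: for every (s,p) with measured(s,p), mapped(s,p) ∧ registered(s,p).
Restrictor pairs: (s1,p2) ✓  (s1,p3) ✓  (s1,p4) ✓  (s1,p5) ✓  (s1,p7) ✓  (s2,p1) ✓  (s2,p4) ✓  (s2,p6) ✓  (s2,p7) ✓  (s3,p1) ✗  (s3,p2) ✓  (s3,p4) ✓  (s3,p6) ✓  (s3,p7) ✓  (s4,p1) ✓  (s4,p3) ✓  (s4,p5) ✓  (s5,p1) ✓
Counterexample: (s3,p1) is in measured but fails the scope.

False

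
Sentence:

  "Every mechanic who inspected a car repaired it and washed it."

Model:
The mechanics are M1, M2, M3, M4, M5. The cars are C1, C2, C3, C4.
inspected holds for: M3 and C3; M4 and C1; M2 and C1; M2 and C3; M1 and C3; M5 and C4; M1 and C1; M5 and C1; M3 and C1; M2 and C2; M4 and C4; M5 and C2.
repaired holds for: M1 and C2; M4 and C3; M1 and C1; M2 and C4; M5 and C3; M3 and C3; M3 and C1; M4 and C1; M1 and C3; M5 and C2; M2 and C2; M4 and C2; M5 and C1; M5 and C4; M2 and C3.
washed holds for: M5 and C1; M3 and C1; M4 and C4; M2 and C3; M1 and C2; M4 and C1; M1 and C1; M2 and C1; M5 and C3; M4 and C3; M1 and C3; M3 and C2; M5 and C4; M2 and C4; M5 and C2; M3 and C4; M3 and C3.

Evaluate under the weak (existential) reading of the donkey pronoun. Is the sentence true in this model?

True

"it" takes "a car" as antecedent — a donkey pronoun bound across the clause boundary.
Weak reading: every mechanic m with some inspected-car has at least one inspected-car c such that repaired(m,c) ∧ washed(m,c).
Per mechanic: M1:✓  M2:✓  M3:✓  M4:✓  M5:✓
Every mechanic in the restrictor has a witness.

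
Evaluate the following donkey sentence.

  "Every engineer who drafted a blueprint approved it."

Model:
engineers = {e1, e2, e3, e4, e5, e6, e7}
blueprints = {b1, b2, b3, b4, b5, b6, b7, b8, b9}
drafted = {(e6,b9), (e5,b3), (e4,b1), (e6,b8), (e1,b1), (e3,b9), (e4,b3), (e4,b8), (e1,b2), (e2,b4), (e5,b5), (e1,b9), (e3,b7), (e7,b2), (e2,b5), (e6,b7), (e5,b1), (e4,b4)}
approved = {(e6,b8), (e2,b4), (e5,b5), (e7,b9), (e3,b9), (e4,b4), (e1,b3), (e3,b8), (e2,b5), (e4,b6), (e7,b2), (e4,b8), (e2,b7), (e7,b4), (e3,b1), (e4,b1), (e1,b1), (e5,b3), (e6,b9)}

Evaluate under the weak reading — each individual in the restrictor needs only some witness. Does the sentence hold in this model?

"it" takes "a blueprint" as antecedent — a donkey pronoun bound across the clause boundary.
Weak reading: every engineer e with some drafted-blueprint has at least one drafted-blueprint b such that approved(e,b).
Per engineer: e1:✓  e2:✓  e3:✓  e4:✓  e5:✓  e6:✓  e7:✓
Every engineer in the restrictor has a witness.

True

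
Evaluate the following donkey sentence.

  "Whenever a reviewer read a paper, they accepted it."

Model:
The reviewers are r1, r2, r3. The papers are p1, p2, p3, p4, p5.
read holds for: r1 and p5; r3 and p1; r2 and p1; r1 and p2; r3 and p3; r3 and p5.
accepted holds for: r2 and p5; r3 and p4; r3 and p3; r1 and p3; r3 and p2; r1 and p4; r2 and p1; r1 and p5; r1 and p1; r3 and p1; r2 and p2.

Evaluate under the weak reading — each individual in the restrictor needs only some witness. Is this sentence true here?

"it" takes "a paper" as antecedent — a donkey pronoun bound across the clause boundary.
Weak reading: every reviewer r with some read-paper has at least one read-paper p such that accepted(r,p).
Per reviewer: r1:✓  r2:✓  r3:✓
Every reviewer in the restrictor has a witness.

True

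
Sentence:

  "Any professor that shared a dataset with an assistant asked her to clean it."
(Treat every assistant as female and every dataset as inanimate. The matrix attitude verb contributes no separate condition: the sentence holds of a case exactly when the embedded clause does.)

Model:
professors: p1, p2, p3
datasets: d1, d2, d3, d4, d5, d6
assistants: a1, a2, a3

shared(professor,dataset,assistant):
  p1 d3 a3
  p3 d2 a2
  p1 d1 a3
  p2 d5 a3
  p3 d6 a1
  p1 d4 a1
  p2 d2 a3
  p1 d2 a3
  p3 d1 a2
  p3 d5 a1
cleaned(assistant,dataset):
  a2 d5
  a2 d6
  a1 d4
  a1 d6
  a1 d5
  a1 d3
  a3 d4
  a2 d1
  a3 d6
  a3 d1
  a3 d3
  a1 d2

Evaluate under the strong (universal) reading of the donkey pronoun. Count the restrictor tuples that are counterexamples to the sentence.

"her" takes "an assistant" as antecedent and "it" takes "a dataset"; both are donkey pronouns co-varying with the restrictor.
Strong reading: for every (p,d,a) with shared(p,d,a), cleaned(a,d).
Restrictor triples: (p1,d1,a3)→cleaned(a3,d1) ✓  (p1,d2,a3)→cleaned(a3,d2) ✗  (p1,d3,a3)→cleaned(a3,d3) ✓  (p1,d4,a1)→cleaned(a1,d4) ✓  (p2,d2,a3)→cleaned(a3,d2) ✗  (p2,d5,a3)→cleaned(a3,d5) ✗  (p3,d1,a2)→cleaned(a2,d1) ✓  (p3,d2,a2)→cleaned(a2,d2) ✗  (p3,d5,a1)→cleaned(a1,d5) ✓  (p3,d6,a1)→cleaned(a1,d6) ✓
Counterexamples (restrictor triples failing the scope): 4.

4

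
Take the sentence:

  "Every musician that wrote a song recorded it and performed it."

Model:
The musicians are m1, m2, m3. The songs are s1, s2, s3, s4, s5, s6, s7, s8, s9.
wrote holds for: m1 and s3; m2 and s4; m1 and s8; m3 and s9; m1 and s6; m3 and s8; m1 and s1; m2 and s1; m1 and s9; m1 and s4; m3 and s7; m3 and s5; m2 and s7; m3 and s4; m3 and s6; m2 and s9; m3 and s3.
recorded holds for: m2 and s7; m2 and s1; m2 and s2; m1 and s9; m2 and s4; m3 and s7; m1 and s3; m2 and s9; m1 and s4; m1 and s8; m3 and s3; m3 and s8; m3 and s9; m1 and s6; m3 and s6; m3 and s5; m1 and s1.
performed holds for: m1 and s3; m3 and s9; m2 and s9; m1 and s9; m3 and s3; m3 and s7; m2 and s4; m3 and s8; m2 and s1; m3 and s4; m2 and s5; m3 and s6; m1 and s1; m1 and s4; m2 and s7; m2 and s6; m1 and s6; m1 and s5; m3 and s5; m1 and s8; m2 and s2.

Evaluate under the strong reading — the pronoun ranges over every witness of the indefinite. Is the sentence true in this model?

"it" takes "a song" as antecedent — a donkey pronoun bound across the clause boundary.
Strong reading: for every (m,s) with wrote(m,s), recorded(m,s) ∧ performed(m,s).
Restrictor pairs: (m1,s1) ✓  (m1,s3) ✓  (m1,s4) ✓  (m1,s6) ✓  (m1,s8) ✓  (m1,s9) ✓  (m2,s1) ✓  (m2,s4) ✓  (m2,s7) ✓  (m2,s9) ✓  (m3,s3) ✓  (m3,s4) ✗  (m3,s5) ✓  (m3,s6) ✓  (m3,s7) ✓  (m3,s8) ✓  (m3,s9) ✓
Counterexample: (m3,s4) is in wrote but fails the scope.

False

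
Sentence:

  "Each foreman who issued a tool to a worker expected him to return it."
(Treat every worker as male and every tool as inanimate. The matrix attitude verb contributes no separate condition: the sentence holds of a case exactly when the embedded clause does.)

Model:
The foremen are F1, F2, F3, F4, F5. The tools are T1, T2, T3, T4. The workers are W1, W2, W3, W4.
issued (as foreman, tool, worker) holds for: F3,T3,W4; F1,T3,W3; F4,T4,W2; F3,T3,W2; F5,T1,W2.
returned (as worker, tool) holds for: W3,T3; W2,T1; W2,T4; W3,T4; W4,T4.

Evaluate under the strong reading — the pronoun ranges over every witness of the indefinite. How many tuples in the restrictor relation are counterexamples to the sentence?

2

"him" takes "a worker" as antecedent and "it" takes "a tool"; both are donkey pronouns co-varying with the restrictor.
Strong reading: for every (f,t,w) with issued(f,t,w), returned(w,t).
Restrictor triples: (F1,T3,W3)→returned(W3,T3) ✓  (F3,T3,W2)→returned(W2,T3) ✗  (F3,T3,W4)→returned(W4,T3) ✗  (F4,T4,W2)→returned(W2,T4) ✓  (F5,T1,W2)→returned(W2,T1) ✓
Counterexamples (restrictor triples failing the scope): 2.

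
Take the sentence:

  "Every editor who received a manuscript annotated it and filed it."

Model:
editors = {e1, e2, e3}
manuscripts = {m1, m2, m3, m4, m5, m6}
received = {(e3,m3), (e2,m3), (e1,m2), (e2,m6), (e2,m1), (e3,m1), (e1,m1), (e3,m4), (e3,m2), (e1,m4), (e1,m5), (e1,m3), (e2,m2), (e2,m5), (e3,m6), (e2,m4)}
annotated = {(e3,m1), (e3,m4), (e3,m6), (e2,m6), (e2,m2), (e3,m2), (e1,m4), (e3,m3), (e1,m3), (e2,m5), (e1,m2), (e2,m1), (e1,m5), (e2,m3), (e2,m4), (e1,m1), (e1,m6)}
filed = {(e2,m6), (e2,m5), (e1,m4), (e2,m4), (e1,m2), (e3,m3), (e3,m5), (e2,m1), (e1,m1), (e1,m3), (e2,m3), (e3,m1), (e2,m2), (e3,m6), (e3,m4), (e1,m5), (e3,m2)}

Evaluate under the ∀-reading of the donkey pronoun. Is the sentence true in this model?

True

"it" takes "a manuscript" as antecedent — a donkey pronoun bound across the clause boundary.
Strong reading: for every (e,m) with received(e,m), annotated(e,m) ∧ filed(e,m).
Restrictor pairs: (e1,m1) ✓  (e1,m2) ✓  (e1,m3) ✓  (e1,m4) ✓  (e1,m5) ✓  (e2,m1) ✓  (e2,m2) ✓  (e2,m3) ✓  (e2,m4) ✓  (e2,m5) ✓  (e2,m6) ✓  (e3,m1) ✓  (e3,m2) ✓  (e3,m3) ✓  (e3,m4) ✓  (e3,m6) ✓
Every restrictor pair satisfies the scope.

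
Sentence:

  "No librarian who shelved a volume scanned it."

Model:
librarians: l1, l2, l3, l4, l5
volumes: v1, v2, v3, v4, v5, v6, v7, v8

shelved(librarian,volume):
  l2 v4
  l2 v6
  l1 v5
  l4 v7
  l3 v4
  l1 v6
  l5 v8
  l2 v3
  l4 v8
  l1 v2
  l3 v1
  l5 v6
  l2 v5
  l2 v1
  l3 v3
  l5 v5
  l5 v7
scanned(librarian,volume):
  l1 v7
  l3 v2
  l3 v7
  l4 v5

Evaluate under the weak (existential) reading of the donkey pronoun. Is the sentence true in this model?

"it" takes "a volume" as antecedent — a donkey pronoun bound across the clause boundary.
Truth condition: for no (l,v) with shelved(l,v) does scanned(l,v) hold.
Restrictor pairs — does the scope hold? (l1,v2):fails  (l1,v5):fails  (l1,v6):fails  (l2,v1):fails  (l2,v3):fails  (l2,v4):fails  (l2,v5):fails  (l2,v6):fails  (l3,v1):fails  (l3,v3):fails  (l3,v4):fails  (l4,v7):fails  (l4,v8):fails  (l5,v5):fails  (l5,v6):fails  (l5,v7):fails  (l5,v8):fails
Scope holds for no restrictor pair, so the sentence is true.

True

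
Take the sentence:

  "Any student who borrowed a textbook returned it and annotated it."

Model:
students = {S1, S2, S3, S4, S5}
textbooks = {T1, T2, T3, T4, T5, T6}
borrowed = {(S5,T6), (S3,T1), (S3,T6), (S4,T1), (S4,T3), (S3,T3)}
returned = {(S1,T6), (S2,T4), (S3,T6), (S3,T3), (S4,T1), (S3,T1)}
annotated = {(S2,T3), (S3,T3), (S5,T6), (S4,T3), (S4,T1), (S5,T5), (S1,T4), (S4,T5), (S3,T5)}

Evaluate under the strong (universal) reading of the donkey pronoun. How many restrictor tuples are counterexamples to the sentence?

"it" takes "a textbook" as antecedent — a donkey pronoun bound across the clause boundary.
Strong reading: for every (s,t) with borrowed(s,t), returned(s,t) ∧ annotated(s,t).
Restrictor pairs: (S3,T1) ✗  (S3,T3) ✓  (S3,T6) ✗  (S4,T1) ✓  (S4,T3) ✗  (S5,T6) ✗
Counterexamples (restrictor pairs failing the scope): 4.

4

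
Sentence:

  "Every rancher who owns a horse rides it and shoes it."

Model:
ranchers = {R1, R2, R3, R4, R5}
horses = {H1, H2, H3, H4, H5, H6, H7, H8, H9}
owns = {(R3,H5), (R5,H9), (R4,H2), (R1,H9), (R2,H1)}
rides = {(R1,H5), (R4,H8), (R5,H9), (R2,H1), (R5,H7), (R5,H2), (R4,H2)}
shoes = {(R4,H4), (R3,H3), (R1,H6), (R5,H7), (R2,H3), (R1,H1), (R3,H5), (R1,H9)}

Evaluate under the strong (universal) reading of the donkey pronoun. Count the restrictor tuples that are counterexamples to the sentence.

"it" takes "a horse" as antecedent — a donkey pronoun bound across the clause boundary.
Strong reading: for every (r,h) with owns(r,h), rides(r,h) ∧ shoes(r,h).
Restrictor pairs: (R1,H9) ✗  (R2,H1) ✗  (R3,H5) ✗  (R4,H2) ✗  (R5,H9) ✗
Counterexamples (restrictor pairs failing the scope): 5.

5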